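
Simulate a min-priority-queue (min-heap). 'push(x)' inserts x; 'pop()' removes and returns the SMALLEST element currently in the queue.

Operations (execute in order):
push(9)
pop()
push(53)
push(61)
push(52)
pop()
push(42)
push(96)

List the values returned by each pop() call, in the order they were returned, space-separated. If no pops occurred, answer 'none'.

push(9): heap contents = [9]
pop() → 9: heap contents = []
push(53): heap contents = [53]
push(61): heap contents = [53, 61]
push(52): heap contents = [52, 53, 61]
pop() → 52: heap contents = [53, 61]
push(42): heap contents = [42, 53, 61]
push(96): heap contents = [42, 53, 61, 96]

Answer: 9 52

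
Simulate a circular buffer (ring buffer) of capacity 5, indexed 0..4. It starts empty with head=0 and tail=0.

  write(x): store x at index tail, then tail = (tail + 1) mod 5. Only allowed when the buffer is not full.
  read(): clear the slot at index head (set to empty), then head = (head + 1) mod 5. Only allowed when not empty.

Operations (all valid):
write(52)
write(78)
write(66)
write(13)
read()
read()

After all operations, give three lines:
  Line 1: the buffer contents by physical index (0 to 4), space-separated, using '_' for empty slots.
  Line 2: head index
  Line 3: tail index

write(52): buf=[52 _ _ _ _], head=0, tail=1, size=1
write(78): buf=[52 78 _ _ _], head=0, tail=2, size=2
write(66): buf=[52 78 66 _ _], head=0, tail=3, size=3
write(13): buf=[52 78 66 13 _], head=0, tail=4, size=4
read(): buf=[_ 78 66 13 _], head=1, tail=4, size=3
read(): buf=[_ _ 66 13 _], head=2, tail=4, size=2

Answer: _ _ 66 13 _
2
4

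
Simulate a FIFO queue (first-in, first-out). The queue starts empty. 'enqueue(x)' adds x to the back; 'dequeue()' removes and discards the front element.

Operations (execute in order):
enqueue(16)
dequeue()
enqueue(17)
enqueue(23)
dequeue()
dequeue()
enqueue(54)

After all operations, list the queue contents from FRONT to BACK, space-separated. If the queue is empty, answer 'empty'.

enqueue(16): [16]
dequeue(): []
enqueue(17): [17]
enqueue(23): [17, 23]
dequeue(): [23]
dequeue(): []
enqueue(54): [54]

Answer: 54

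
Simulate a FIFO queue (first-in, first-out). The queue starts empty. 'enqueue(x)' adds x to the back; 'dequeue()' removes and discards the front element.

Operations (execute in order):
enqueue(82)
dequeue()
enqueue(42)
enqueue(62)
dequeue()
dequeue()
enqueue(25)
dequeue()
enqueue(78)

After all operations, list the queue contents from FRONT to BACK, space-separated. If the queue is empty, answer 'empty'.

enqueue(82): [82]
dequeue(): []
enqueue(42): [42]
enqueue(62): [42, 62]
dequeue(): [62]
dequeue(): []
enqueue(25): [25]
dequeue(): []
enqueue(78): [78]

Answer: 78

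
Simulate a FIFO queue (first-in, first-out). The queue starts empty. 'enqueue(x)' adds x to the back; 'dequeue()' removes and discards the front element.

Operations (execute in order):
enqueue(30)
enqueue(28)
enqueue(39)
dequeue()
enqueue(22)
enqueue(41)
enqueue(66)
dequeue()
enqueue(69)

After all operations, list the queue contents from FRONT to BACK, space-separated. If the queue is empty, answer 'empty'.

Answer: 39 22 41 66 69

Derivation:
enqueue(30): [30]
enqueue(28): [30, 28]
enqueue(39): [30, 28, 39]
dequeue(): [28, 39]
enqueue(22): [28, 39, 22]
enqueue(41): [28, 39, 22, 41]
enqueue(66): [28, 39, 22, 41, 66]
dequeue(): [39, 22, 41, 66]
enqueue(69): [39, 22, 41, 66, 69]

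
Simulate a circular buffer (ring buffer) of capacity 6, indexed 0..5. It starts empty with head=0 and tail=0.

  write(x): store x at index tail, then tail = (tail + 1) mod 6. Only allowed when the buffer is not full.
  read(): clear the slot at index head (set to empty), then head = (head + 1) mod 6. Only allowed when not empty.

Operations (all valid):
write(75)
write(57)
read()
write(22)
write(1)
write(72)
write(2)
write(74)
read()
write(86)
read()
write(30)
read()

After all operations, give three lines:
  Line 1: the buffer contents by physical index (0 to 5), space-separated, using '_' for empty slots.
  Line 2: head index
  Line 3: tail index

write(75): buf=[75 _ _ _ _ _], head=0, tail=1, size=1
write(57): buf=[75 57 _ _ _ _], head=0, tail=2, size=2
read(): buf=[_ 57 _ _ _ _], head=1, tail=2, size=1
write(22): buf=[_ 57 22 _ _ _], head=1, tail=3, size=2
write(1): buf=[_ 57 22 1 _ _], head=1, tail=4, size=3
write(72): buf=[_ 57 22 1 72 _], head=1, tail=5, size=4
write(2): buf=[_ 57 22 1 72 2], head=1, tail=0, size=5
write(74): buf=[74 57 22 1 72 2], head=1, tail=1, size=6
read(): buf=[74 _ 22 1 72 2], head=2, tail=1, size=5
write(86): buf=[74 86 22 1 72 2], head=2, tail=2, size=6
read(): buf=[74 86 _ 1 72 2], head=3, tail=2, size=5
write(30): buf=[74 86 30 1 72 2], head=3, tail=3, size=6
read(): buf=[74 86 30 _ 72 2], head=4, tail=3, size=5

Answer: 74 86 30 _ 72 2
4
3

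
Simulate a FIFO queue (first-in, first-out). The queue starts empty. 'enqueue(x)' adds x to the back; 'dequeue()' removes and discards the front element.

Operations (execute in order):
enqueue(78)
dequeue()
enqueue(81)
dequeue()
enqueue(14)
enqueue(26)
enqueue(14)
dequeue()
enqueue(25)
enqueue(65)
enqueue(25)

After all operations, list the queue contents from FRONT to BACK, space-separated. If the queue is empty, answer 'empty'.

Answer: 26 14 25 65 25

Derivation:
enqueue(78): [78]
dequeue(): []
enqueue(81): [81]
dequeue(): []
enqueue(14): [14]
enqueue(26): [14, 26]
enqueue(14): [14, 26, 14]
dequeue(): [26, 14]
enqueue(25): [26, 14, 25]
enqueue(65): [26, 14, 25, 65]
enqueue(25): [26, 14, 25, 65, 25]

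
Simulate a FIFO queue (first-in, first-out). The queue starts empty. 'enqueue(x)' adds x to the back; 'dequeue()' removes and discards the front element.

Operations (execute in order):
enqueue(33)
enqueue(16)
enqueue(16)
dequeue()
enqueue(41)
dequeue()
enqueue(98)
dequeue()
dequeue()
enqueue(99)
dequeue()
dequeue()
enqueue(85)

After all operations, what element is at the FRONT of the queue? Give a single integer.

enqueue(33): queue = [33]
enqueue(16): queue = [33, 16]
enqueue(16): queue = [33, 16, 16]
dequeue(): queue = [16, 16]
enqueue(41): queue = [16, 16, 41]
dequeue(): queue = [16, 41]
enqueue(98): queue = [16, 41, 98]
dequeue(): queue = [41, 98]
dequeue(): queue = [98]
enqueue(99): queue = [98, 99]
dequeue(): queue = [99]
dequeue(): queue = []
enqueue(85): queue = [85]

Answer: 85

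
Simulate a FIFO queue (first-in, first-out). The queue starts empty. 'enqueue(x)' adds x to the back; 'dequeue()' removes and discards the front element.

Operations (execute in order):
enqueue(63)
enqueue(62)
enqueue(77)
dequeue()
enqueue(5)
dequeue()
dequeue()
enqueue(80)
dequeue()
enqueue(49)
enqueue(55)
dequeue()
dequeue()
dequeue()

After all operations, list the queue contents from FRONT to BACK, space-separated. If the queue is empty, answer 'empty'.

enqueue(63): [63]
enqueue(62): [63, 62]
enqueue(77): [63, 62, 77]
dequeue(): [62, 77]
enqueue(5): [62, 77, 5]
dequeue(): [77, 5]
dequeue(): [5]
enqueue(80): [5, 80]
dequeue(): [80]
enqueue(49): [80, 49]
enqueue(55): [80, 49, 55]
dequeue(): [49, 55]
dequeue(): [55]
dequeue(): []

Answer: empty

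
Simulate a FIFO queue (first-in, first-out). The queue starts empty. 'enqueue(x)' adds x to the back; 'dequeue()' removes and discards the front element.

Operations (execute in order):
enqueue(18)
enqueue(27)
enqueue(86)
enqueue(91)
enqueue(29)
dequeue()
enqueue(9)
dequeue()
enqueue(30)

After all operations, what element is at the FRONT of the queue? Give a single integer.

Answer: 86

Derivation:
enqueue(18): queue = [18]
enqueue(27): queue = [18, 27]
enqueue(86): queue = [18, 27, 86]
enqueue(91): queue = [18, 27, 86, 91]
enqueue(29): queue = [18, 27, 86, 91, 29]
dequeue(): queue = [27, 86, 91, 29]
enqueue(9): queue = [27, 86, 91, 29, 9]
dequeue(): queue = [86, 91, 29, 9]
enqueue(30): queue = [86, 91, 29, 9, 30]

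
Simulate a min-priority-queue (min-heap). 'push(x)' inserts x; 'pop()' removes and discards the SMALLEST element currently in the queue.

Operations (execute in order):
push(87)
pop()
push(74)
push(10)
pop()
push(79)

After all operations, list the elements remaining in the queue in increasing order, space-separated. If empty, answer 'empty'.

push(87): heap contents = [87]
pop() → 87: heap contents = []
push(74): heap contents = [74]
push(10): heap contents = [10, 74]
pop() → 10: heap contents = [74]
push(79): heap contents = [74, 79]

Answer: 74 79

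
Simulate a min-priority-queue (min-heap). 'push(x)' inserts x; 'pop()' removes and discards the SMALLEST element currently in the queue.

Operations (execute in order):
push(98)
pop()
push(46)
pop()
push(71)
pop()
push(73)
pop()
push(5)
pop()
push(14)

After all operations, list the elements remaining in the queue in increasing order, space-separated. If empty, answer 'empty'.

Answer: 14

Derivation:
push(98): heap contents = [98]
pop() → 98: heap contents = []
push(46): heap contents = [46]
pop() → 46: heap contents = []
push(71): heap contents = [71]
pop() → 71: heap contents = []
push(73): heap contents = [73]
pop() → 73: heap contents = []
push(5): heap contents = [5]
pop() → 5: heap contents = []
push(14): heap contents = [14]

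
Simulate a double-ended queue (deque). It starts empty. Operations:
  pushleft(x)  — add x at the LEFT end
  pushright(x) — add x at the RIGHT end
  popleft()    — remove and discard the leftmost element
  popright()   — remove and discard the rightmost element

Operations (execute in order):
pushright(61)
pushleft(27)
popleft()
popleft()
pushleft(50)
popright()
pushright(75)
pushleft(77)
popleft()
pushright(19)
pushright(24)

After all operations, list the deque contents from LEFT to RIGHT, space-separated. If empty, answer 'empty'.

Answer: 75 19 24

Derivation:
pushright(61): [61]
pushleft(27): [27, 61]
popleft(): [61]
popleft(): []
pushleft(50): [50]
popright(): []
pushright(75): [75]
pushleft(77): [77, 75]
popleft(): [75]
pushright(19): [75, 19]
pushright(24): [75, 19, 24]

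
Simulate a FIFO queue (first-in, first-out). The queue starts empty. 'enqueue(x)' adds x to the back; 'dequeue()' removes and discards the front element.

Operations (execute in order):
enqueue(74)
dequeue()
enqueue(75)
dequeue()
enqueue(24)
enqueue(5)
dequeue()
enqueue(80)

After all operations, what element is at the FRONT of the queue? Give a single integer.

Answer: 5

Derivation:
enqueue(74): queue = [74]
dequeue(): queue = []
enqueue(75): queue = [75]
dequeue(): queue = []
enqueue(24): queue = [24]
enqueue(5): queue = [24, 5]
dequeue(): queue = [5]
enqueue(80): queue = [5, 80]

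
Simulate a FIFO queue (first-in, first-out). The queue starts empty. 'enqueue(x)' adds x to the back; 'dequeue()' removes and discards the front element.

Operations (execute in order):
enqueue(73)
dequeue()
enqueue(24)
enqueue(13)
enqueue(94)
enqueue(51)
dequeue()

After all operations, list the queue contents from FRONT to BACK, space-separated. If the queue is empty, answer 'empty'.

Answer: 13 94 51

Derivation:
enqueue(73): [73]
dequeue(): []
enqueue(24): [24]
enqueue(13): [24, 13]
enqueue(94): [24, 13, 94]
enqueue(51): [24, 13, 94, 51]
dequeue(): [13, 94, 51]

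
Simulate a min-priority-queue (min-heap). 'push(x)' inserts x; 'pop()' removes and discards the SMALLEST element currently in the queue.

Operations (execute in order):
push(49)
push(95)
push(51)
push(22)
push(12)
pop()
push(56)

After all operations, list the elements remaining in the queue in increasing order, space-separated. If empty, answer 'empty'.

push(49): heap contents = [49]
push(95): heap contents = [49, 95]
push(51): heap contents = [49, 51, 95]
push(22): heap contents = [22, 49, 51, 95]
push(12): heap contents = [12, 22, 49, 51, 95]
pop() → 12: heap contents = [22, 49, 51, 95]
push(56): heap contents = [22, 49, 51, 56, 95]

Answer: 22 49 51 56 95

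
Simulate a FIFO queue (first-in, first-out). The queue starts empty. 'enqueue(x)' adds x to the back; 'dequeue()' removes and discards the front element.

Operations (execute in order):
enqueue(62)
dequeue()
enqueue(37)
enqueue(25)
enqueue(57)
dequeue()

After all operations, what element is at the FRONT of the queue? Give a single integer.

Answer: 25

Derivation:
enqueue(62): queue = [62]
dequeue(): queue = []
enqueue(37): queue = [37]
enqueue(25): queue = [37, 25]
enqueue(57): queue = [37, 25, 57]
dequeue(): queue = [25, 57]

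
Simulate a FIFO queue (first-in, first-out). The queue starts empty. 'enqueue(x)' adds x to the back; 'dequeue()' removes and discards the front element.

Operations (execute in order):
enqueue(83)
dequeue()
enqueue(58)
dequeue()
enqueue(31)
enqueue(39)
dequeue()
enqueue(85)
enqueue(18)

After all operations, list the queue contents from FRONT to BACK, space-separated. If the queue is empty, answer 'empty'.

enqueue(83): [83]
dequeue(): []
enqueue(58): [58]
dequeue(): []
enqueue(31): [31]
enqueue(39): [31, 39]
dequeue(): [39]
enqueue(85): [39, 85]
enqueue(18): [39, 85, 18]

Answer: 39 85 18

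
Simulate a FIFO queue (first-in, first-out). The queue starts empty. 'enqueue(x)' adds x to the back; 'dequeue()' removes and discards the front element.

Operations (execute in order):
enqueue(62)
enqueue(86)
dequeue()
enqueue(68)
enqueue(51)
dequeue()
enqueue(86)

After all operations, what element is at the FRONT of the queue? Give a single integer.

enqueue(62): queue = [62]
enqueue(86): queue = [62, 86]
dequeue(): queue = [86]
enqueue(68): queue = [86, 68]
enqueue(51): queue = [86, 68, 51]
dequeue(): queue = [68, 51]
enqueue(86): queue = [68, 51, 86]

Answer: 68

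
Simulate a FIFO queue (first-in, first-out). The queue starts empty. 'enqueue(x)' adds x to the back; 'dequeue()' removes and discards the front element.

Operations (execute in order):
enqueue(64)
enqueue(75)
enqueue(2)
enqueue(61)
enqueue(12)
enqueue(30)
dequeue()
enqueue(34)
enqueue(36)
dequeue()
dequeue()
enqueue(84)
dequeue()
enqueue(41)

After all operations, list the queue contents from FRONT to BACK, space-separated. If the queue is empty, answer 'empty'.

Answer: 12 30 34 36 84 41

Derivation:
enqueue(64): [64]
enqueue(75): [64, 75]
enqueue(2): [64, 75, 2]
enqueue(61): [64, 75, 2, 61]
enqueue(12): [64, 75, 2, 61, 12]
enqueue(30): [64, 75, 2, 61, 12, 30]
dequeue(): [75, 2, 61, 12, 30]
enqueue(34): [75, 2, 61, 12, 30, 34]
enqueue(36): [75, 2, 61, 12, 30, 34, 36]
dequeue(): [2, 61, 12, 30, 34, 36]
dequeue(): [61, 12, 30, 34, 36]
enqueue(84): [61, 12, 30, 34, 36, 84]
dequeue(): [12, 30, 34, 36, 84]
enqueue(41): [12, 30, 34, 36, 84, 41]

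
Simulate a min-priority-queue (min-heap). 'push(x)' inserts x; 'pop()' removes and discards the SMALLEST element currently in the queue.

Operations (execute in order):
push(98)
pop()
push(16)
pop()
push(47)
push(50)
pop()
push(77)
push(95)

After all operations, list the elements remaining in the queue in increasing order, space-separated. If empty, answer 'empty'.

push(98): heap contents = [98]
pop() → 98: heap contents = []
push(16): heap contents = [16]
pop() → 16: heap contents = []
push(47): heap contents = [47]
push(50): heap contents = [47, 50]
pop() → 47: heap contents = [50]
push(77): heap contents = [50, 77]
push(95): heap contents = [50, 77, 95]

Answer: 50 77 95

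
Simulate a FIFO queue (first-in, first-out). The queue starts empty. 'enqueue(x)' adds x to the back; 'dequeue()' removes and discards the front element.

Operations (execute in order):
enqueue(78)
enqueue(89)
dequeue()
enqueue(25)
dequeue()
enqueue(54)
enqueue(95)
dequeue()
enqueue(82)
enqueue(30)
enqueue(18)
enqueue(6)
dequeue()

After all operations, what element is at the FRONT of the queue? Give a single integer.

Answer: 95

Derivation:
enqueue(78): queue = [78]
enqueue(89): queue = [78, 89]
dequeue(): queue = [89]
enqueue(25): queue = [89, 25]
dequeue(): queue = [25]
enqueue(54): queue = [25, 54]
enqueue(95): queue = [25, 54, 95]
dequeue(): queue = [54, 95]
enqueue(82): queue = [54, 95, 82]
enqueue(30): queue = [54, 95, 82, 30]
enqueue(18): queue = [54, 95, 82, 30, 18]
enqueue(6): queue = [54, 95, 82, 30, 18, 6]
dequeue(): queue = [95, 82, 30, 18, 6]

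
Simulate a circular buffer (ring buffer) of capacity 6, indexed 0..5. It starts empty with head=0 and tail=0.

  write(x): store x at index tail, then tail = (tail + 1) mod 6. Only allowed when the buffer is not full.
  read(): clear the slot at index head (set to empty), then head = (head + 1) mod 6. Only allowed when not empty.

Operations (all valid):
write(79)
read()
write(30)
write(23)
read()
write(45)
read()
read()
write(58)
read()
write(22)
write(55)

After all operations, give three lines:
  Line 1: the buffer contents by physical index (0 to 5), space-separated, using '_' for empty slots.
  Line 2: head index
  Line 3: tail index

Answer: 55 _ _ _ _ 22
5
1

Derivation:
write(79): buf=[79 _ _ _ _ _], head=0, tail=1, size=1
read(): buf=[_ _ _ _ _ _], head=1, tail=1, size=0
write(30): buf=[_ 30 _ _ _ _], head=1, tail=2, size=1
write(23): buf=[_ 30 23 _ _ _], head=1, tail=3, size=2
read(): buf=[_ _ 23 _ _ _], head=2, tail=3, size=1
write(45): buf=[_ _ 23 45 _ _], head=2, tail=4, size=2
read(): buf=[_ _ _ 45 _ _], head=3, tail=4, size=1
read(): buf=[_ _ _ _ _ _], head=4, tail=4, size=0
write(58): buf=[_ _ _ _ 58 _], head=4, tail=5, size=1
read(): buf=[_ _ _ _ _ _], head=5, tail=5, size=0
write(22): buf=[_ _ _ _ _ 22], head=5, tail=0, size=1
write(55): buf=[55 _ _ _ _ 22], head=5, tail=1, size=2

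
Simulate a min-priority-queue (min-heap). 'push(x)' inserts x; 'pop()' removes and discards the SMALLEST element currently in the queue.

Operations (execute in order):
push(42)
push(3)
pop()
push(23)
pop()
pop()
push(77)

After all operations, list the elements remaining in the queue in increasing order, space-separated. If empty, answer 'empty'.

Answer: 77

Derivation:
push(42): heap contents = [42]
push(3): heap contents = [3, 42]
pop() → 3: heap contents = [42]
push(23): heap contents = [23, 42]
pop() → 23: heap contents = [42]
pop() → 42: heap contents = []
push(77): heap contents = [77]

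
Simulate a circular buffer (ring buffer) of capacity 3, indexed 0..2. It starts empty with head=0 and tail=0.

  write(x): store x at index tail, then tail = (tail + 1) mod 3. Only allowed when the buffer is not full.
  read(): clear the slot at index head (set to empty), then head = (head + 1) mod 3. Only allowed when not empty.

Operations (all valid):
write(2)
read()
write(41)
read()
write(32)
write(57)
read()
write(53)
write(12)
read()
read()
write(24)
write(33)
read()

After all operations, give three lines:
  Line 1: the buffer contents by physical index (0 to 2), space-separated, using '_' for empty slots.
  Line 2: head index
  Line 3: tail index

write(2): buf=[2 _ _], head=0, tail=1, size=1
read(): buf=[_ _ _], head=1, tail=1, size=0
write(41): buf=[_ 41 _], head=1, tail=2, size=1
read(): buf=[_ _ _], head=2, tail=2, size=0
write(32): buf=[_ _ 32], head=2, tail=0, size=1
write(57): buf=[57 _ 32], head=2, tail=1, size=2
read(): buf=[57 _ _], head=0, tail=1, size=1
write(53): buf=[57 53 _], head=0, tail=2, size=2
write(12): buf=[57 53 12], head=0, tail=0, size=3
read(): buf=[_ 53 12], head=1, tail=0, size=2
read(): buf=[_ _ 12], head=2, tail=0, size=1
write(24): buf=[24 _ 12], head=2, tail=1, size=2
write(33): buf=[24 33 12], head=2, tail=2, size=3
read(): buf=[24 33 _], head=0, tail=2, size=2

Answer: 24 33 _
0
2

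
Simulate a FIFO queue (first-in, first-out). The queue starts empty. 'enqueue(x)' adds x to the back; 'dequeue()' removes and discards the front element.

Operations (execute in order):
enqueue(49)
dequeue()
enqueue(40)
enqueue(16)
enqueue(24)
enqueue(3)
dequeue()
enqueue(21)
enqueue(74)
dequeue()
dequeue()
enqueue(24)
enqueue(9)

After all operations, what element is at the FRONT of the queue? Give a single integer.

enqueue(49): queue = [49]
dequeue(): queue = []
enqueue(40): queue = [40]
enqueue(16): queue = [40, 16]
enqueue(24): queue = [40, 16, 24]
enqueue(3): queue = [40, 16, 24, 3]
dequeue(): queue = [16, 24, 3]
enqueue(21): queue = [16, 24, 3, 21]
enqueue(74): queue = [16, 24, 3, 21, 74]
dequeue(): queue = [24, 3, 21, 74]
dequeue(): queue = [3, 21, 74]
enqueue(24): queue = [3, 21, 74, 24]
enqueue(9): queue = [3, 21, 74, 24, 9]

Answer: 3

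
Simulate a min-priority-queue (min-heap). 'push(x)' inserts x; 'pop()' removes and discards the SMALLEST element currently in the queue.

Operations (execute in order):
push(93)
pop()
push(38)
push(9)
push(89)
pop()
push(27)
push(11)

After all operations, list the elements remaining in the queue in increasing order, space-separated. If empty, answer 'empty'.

push(93): heap contents = [93]
pop() → 93: heap contents = []
push(38): heap contents = [38]
push(9): heap contents = [9, 38]
push(89): heap contents = [9, 38, 89]
pop() → 9: heap contents = [38, 89]
push(27): heap contents = [27, 38, 89]
push(11): heap contents = [11, 27, 38, 89]

Answer: 11 27 38 89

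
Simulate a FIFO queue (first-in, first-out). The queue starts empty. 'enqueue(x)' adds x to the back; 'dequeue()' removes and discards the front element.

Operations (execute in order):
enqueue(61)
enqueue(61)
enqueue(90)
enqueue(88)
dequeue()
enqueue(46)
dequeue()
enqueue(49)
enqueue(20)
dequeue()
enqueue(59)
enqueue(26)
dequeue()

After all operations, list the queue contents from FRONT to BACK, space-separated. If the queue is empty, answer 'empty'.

Answer: 46 49 20 59 26

Derivation:
enqueue(61): [61]
enqueue(61): [61, 61]
enqueue(90): [61, 61, 90]
enqueue(88): [61, 61, 90, 88]
dequeue(): [61, 90, 88]
enqueue(46): [61, 90, 88, 46]
dequeue(): [90, 88, 46]
enqueue(49): [90, 88, 46, 49]
enqueue(20): [90, 88, 46, 49, 20]
dequeue(): [88, 46, 49, 20]
enqueue(59): [88, 46, 49, 20, 59]
enqueue(26): [88, 46, 49, 20, 59, 26]
dequeue(): [46, 49, 20, 59, 26]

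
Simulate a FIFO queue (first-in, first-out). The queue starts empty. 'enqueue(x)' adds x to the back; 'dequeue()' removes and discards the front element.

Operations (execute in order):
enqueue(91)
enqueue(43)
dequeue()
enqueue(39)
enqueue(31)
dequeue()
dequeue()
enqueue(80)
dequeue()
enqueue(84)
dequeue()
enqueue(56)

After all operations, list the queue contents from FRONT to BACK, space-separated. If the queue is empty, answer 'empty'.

Answer: 84 56

Derivation:
enqueue(91): [91]
enqueue(43): [91, 43]
dequeue(): [43]
enqueue(39): [43, 39]
enqueue(31): [43, 39, 31]
dequeue(): [39, 31]
dequeue(): [31]
enqueue(80): [31, 80]
dequeue(): [80]
enqueue(84): [80, 84]
dequeue(): [84]
enqueue(56): [84, 56]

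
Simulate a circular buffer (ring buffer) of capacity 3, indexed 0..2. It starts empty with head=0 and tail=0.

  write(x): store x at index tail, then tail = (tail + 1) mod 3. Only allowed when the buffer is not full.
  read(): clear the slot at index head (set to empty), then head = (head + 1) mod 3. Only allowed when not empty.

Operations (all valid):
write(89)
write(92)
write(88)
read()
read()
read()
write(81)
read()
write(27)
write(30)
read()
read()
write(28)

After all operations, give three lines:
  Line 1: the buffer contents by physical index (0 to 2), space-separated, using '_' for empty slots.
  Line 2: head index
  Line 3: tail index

Answer: 28 _ _
0
1

Derivation:
write(89): buf=[89 _ _], head=0, tail=1, size=1
write(92): buf=[89 92 _], head=0, tail=2, size=2
write(88): buf=[89 92 88], head=0, tail=0, size=3
read(): buf=[_ 92 88], head=1, tail=0, size=2
read(): buf=[_ _ 88], head=2, tail=0, size=1
read(): buf=[_ _ _], head=0, tail=0, size=0
write(81): buf=[81 _ _], head=0, tail=1, size=1
read(): buf=[_ _ _], head=1, tail=1, size=0
write(27): buf=[_ 27 _], head=1, tail=2, size=1
write(30): buf=[_ 27 30], head=1, tail=0, size=2
read(): buf=[_ _ 30], head=2, tail=0, size=1
read(): buf=[_ _ _], head=0, tail=0, size=0
write(28): buf=[28 _ _], head=0, tail=1, size=1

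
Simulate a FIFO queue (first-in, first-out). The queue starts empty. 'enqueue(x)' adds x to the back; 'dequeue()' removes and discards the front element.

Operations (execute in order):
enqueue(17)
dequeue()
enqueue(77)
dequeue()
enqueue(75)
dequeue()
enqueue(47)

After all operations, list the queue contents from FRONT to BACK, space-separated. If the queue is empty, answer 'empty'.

Answer: 47

Derivation:
enqueue(17): [17]
dequeue(): []
enqueue(77): [77]
dequeue(): []
enqueue(75): [75]
dequeue(): []
enqueue(47): [47]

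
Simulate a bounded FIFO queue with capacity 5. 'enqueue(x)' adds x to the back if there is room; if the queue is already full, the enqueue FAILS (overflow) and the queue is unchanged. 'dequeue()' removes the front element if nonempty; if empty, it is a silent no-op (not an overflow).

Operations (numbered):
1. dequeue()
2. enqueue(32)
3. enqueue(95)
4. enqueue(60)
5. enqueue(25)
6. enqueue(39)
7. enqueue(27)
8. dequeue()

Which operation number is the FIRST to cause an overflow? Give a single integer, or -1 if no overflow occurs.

1. dequeue(): empty, no-op, size=0
2. enqueue(32): size=1
3. enqueue(95): size=2
4. enqueue(60): size=3
5. enqueue(25): size=4
6. enqueue(39): size=5
7. enqueue(27): size=5=cap → OVERFLOW (fail)
8. dequeue(): size=4

Answer: 7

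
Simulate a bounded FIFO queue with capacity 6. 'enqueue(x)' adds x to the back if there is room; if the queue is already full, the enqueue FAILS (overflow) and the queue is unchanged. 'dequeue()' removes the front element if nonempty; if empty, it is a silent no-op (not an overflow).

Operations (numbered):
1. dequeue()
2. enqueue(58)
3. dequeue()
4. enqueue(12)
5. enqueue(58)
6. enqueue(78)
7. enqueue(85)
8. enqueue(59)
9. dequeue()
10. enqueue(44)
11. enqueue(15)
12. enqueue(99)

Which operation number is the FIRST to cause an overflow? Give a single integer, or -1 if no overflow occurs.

1. dequeue(): empty, no-op, size=0
2. enqueue(58): size=1
3. dequeue(): size=0
4. enqueue(12): size=1
5. enqueue(58): size=2
6. enqueue(78): size=3
7. enqueue(85): size=4
8. enqueue(59): size=5
9. dequeue(): size=4
10. enqueue(44): size=5
11. enqueue(15): size=6
12. enqueue(99): size=6=cap → OVERFLOW (fail)

Answer: 12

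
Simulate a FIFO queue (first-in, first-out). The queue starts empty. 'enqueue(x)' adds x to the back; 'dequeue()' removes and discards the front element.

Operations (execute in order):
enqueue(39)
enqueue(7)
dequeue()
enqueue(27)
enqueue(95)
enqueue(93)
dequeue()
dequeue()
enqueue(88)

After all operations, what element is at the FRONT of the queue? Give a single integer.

Answer: 95

Derivation:
enqueue(39): queue = [39]
enqueue(7): queue = [39, 7]
dequeue(): queue = [7]
enqueue(27): queue = [7, 27]
enqueue(95): queue = [7, 27, 95]
enqueue(93): queue = [7, 27, 95, 93]
dequeue(): queue = [27, 95, 93]
dequeue(): queue = [95, 93]
enqueue(88): queue = [95, 93, 88]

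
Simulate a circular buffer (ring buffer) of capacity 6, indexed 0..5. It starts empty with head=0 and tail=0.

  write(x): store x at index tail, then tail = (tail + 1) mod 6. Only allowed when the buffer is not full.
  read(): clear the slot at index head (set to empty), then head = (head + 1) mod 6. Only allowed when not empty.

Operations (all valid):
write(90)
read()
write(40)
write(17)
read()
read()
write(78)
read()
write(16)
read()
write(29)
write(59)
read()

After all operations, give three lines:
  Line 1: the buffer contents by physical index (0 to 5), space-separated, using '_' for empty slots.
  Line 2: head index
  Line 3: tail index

write(90): buf=[90 _ _ _ _ _], head=0, tail=1, size=1
read(): buf=[_ _ _ _ _ _], head=1, tail=1, size=0
write(40): buf=[_ 40 _ _ _ _], head=1, tail=2, size=1
write(17): buf=[_ 40 17 _ _ _], head=1, tail=3, size=2
read(): buf=[_ _ 17 _ _ _], head=2, tail=3, size=1
read(): buf=[_ _ _ _ _ _], head=3, tail=3, size=0
write(78): buf=[_ _ _ 78 _ _], head=3, tail=4, size=1
read(): buf=[_ _ _ _ _ _], head=4, tail=4, size=0
write(16): buf=[_ _ _ _ 16 _], head=4, tail=5, size=1
read(): buf=[_ _ _ _ _ _], head=5, tail=5, size=0
write(29): buf=[_ _ _ _ _ 29], head=5, tail=0, size=1
write(59): buf=[59 _ _ _ _ 29], head=5, tail=1, size=2
read(): buf=[59 _ _ _ _ _], head=0, tail=1, size=1

Answer: 59 _ _ _ _ _
0
1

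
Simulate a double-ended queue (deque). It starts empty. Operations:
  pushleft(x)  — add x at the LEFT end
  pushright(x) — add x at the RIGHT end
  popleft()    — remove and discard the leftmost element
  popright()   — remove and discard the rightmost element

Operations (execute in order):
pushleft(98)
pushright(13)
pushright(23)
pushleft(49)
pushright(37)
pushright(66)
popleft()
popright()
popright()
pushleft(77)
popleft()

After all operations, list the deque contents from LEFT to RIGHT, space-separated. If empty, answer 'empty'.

Answer: 98 13 23

Derivation:
pushleft(98): [98]
pushright(13): [98, 13]
pushright(23): [98, 13, 23]
pushleft(49): [49, 98, 13, 23]
pushright(37): [49, 98, 13, 23, 37]
pushright(66): [49, 98, 13, 23, 37, 66]
popleft(): [98, 13, 23, 37, 66]
popright(): [98, 13, 23, 37]
popright(): [98, 13, 23]
pushleft(77): [77, 98, 13, 23]
popleft(): [98, 13, 23]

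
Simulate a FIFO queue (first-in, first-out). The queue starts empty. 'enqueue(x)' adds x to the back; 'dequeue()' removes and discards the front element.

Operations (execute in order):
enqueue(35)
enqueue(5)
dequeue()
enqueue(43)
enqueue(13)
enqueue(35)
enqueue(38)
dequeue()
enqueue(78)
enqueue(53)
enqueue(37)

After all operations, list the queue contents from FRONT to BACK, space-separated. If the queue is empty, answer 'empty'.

enqueue(35): [35]
enqueue(5): [35, 5]
dequeue(): [5]
enqueue(43): [5, 43]
enqueue(13): [5, 43, 13]
enqueue(35): [5, 43, 13, 35]
enqueue(38): [5, 43, 13, 35, 38]
dequeue(): [43, 13, 35, 38]
enqueue(78): [43, 13, 35, 38, 78]
enqueue(53): [43, 13, 35, 38, 78, 53]
enqueue(37): [43, 13, 35, 38, 78, 53, 37]

Answer: 43 13 35 38 78 53 37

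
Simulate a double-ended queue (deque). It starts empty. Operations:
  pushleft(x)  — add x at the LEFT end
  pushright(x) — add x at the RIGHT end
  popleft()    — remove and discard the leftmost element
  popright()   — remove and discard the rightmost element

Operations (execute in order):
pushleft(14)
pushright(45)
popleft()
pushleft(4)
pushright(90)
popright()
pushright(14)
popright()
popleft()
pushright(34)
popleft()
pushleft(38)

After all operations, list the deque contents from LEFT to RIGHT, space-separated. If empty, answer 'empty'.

Answer: 38 34

Derivation:
pushleft(14): [14]
pushright(45): [14, 45]
popleft(): [45]
pushleft(4): [4, 45]
pushright(90): [4, 45, 90]
popright(): [4, 45]
pushright(14): [4, 45, 14]
popright(): [4, 45]
popleft(): [45]
pushright(34): [45, 34]
popleft(): [34]
pushleft(38): [38, 34]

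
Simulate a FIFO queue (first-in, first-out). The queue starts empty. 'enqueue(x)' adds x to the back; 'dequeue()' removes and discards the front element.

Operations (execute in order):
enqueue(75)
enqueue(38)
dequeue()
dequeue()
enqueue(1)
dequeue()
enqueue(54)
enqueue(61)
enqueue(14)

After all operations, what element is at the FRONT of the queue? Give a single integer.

enqueue(75): queue = [75]
enqueue(38): queue = [75, 38]
dequeue(): queue = [38]
dequeue(): queue = []
enqueue(1): queue = [1]
dequeue(): queue = []
enqueue(54): queue = [54]
enqueue(61): queue = [54, 61]
enqueue(14): queue = [54, 61, 14]

Answer: 54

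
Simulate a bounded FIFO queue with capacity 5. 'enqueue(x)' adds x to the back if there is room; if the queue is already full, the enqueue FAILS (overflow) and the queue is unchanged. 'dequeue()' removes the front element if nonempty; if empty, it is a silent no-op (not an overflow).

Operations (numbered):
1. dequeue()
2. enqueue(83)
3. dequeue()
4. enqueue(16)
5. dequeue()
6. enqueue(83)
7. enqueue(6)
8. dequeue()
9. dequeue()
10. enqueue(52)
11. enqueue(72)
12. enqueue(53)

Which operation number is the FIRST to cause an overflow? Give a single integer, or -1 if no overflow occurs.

1. dequeue(): empty, no-op, size=0
2. enqueue(83): size=1
3. dequeue(): size=0
4. enqueue(16): size=1
5. dequeue(): size=0
6. enqueue(83): size=1
7. enqueue(6): size=2
8. dequeue(): size=1
9. dequeue(): size=0
10. enqueue(52): size=1
11. enqueue(72): size=2
12. enqueue(53): size=3

Answer: -1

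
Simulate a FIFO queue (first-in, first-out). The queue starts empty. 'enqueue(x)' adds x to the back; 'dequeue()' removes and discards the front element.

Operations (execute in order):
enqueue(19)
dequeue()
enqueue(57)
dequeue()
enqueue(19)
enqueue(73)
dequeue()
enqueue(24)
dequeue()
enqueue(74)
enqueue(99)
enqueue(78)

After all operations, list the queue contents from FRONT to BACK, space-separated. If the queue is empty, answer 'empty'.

enqueue(19): [19]
dequeue(): []
enqueue(57): [57]
dequeue(): []
enqueue(19): [19]
enqueue(73): [19, 73]
dequeue(): [73]
enqueue(24): [73, 24]
dequeue(): [24]
enqueue(74): [24, 74]
enqueue(99): [24, 74, 99]
enqueue(78): [24, 74, 99, 78]

Answer: 24 74 99 78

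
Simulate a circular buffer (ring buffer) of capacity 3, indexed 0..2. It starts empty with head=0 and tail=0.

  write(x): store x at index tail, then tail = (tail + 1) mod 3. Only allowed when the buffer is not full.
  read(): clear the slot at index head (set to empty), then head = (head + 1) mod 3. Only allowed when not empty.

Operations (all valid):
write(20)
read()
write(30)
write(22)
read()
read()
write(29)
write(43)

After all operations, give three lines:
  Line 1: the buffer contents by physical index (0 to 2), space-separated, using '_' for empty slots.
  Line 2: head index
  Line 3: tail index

write(20): buf=[20 _ _], head=0, tail=1, size=1
read(): buf=[_ _ _], head=1, tail=1, size=0
write(30): buf=[_ 30 _], head=1, tail=2, size=1
write(22): buf=[_ 30 22], head=1, tail=0, size=2
read(): buf=[_ _ 22], head=2, tail=0, size=1
read(): buf=[_ _ _], head=0, tail=0, size=0
write(29): buf=[29 _ _], head=0, tail=1, size=1
write(43): buf=[29 43 _], head=0, tail=2, size=2

Answer: 29 43 _
0
2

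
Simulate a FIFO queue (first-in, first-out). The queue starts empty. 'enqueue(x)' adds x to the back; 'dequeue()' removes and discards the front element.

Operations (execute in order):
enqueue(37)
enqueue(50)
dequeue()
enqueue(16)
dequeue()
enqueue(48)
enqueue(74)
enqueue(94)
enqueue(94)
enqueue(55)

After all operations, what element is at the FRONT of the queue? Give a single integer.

enqueue(37): queue = [37]
enqueue(50): queue = [37, 50]
dequeue(): queue = [50]
enqueue(16): queue = [50, 16]
dequeue(): queue = [16]
enqueue(48): queue = [16, 48]
enqueue(74): queue = [16, 48, 74]
enqueue(94): queue = [16, 48, 74, 94]
enqueue(94): queue = [16, 48, 74, 94, 94]
enqueue(55): queue = [16, 48, 74, 94, 94, 55]

Answer: 16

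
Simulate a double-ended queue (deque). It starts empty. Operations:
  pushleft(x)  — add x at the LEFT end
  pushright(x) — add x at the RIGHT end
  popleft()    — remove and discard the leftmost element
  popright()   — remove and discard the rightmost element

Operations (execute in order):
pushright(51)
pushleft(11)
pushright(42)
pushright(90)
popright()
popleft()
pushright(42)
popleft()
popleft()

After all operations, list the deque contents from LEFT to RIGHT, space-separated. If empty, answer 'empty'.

Answer: 42

Derivation:
pushright(51): [51]
pushleft(11): [11, 51]
pushright(42): [11, 51, 42]
pushright(90): [11, 51, 42, 90]
popright(): [11, 51, 42]
popleft(): [51, 42]
pushright(42): [51, 42, 42]
popleft(): [42, 42]
popleft(): [42]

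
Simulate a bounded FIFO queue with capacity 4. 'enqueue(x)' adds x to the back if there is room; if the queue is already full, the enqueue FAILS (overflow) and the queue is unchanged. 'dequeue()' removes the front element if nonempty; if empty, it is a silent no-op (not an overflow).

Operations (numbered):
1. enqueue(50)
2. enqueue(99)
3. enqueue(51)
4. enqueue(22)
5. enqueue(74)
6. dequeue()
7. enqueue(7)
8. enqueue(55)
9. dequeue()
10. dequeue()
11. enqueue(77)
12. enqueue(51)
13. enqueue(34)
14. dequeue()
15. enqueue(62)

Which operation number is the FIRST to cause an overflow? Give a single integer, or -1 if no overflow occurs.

1. enqueue(50): size=1
2. enqueue(99): size=2
3. enqueue(51): size=3
4. enqueue(22): size=4
5. enqueue(74): size=4=cap → OVERFLOW (fail)
6. dequeue(): size=3
7. enqueue(7): size=4
8. enqueue(55): size=4=cap → OVERFLOW (fail)
9. dequeue(): size=3
10. dequeue(): size=2
11. enqueue(77): size=3
12. enqueue(51): size=4
13. enqueue(34): size=4=cap → OVERFLOW (fail)
14. dequeue(): size=3
15. enqueue(62): size=4

Answer: 5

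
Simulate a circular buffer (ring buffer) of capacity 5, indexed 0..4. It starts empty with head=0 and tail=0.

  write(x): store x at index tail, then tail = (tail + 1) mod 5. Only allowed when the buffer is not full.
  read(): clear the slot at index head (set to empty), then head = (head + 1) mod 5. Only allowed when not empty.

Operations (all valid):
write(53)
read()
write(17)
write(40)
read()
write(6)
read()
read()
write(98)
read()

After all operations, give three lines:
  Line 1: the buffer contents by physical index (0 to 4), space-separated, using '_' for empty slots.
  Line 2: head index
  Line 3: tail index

write(53): buf=[53 _ _ _ _], head=0, tail=1, size=1
read(): buf=[_ _ _ _ _], head=1, tail=1, size=0
write(17): buf=[_ 17 _ _ _], head=1, tail=2, size=1
write(40): buf=[_ 17 40 _ _], head=1, tail=3, size=2
read(): buf=[_ _ 40 _ _], head=2, tail=3, size=1
write(6): buf=[_ _ 40 6 _], head=2, tail=4, size=2
read(): buf=[_ _ _ 6 _], head=3, tail=4, size=1
read(): buf=[_ _ _ _ _], head=4, tail=4, size=0
write(98): buf=[_ _ _ _ 98], head=4, tail=0, size=1
read(): buf=[_ _ _ _ _], head=0, tail=0, size=0

Answer: _ _ _ _ _
0
0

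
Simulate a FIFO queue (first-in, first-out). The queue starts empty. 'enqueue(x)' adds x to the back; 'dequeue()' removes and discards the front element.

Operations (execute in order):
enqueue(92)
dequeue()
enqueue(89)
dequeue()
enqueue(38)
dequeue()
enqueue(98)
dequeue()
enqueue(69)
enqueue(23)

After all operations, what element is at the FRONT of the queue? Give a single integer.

enqueue(92): queue = [92]
dequeue(): queue = []
enqueue(89): queue = [89]
dequeue(): queue = []
enqueue(38): queue = [38]
dequeue(): queue = []
enqueue(98): queue = [98]
dequeue(): queue = []
enqueue(69): queue = [69]
enqueue(23): queue = [69, 23]

Answer: 69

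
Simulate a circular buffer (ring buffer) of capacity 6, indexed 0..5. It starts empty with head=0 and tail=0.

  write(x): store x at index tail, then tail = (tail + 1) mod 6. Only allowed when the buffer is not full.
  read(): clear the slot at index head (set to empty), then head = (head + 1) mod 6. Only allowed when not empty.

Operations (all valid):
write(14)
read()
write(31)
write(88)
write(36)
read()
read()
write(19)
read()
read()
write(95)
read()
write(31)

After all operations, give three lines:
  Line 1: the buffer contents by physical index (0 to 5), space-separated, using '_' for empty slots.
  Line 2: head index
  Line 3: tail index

Answer: 31 _ _ _ _ _
0
1

Derivation:
write(14): buf=[14 _ _ _ _ _], head=0, tail=1, size=1
read(): buf=[_ _ _ _ _ _], head=1, tail=1, size=0
write(31): buf=[_ 31 _ _ _ _], head=1, tail=2, size=1
write(88): buf=[_ 31 88 _ _ _], head=1, tail=3, size=2
write(36): buf=[_ 31 88 36 _ _], head=1, tail=4, size=3
read(): buf=[_ _ 88 36 _ _], head=2, tail=4, size=2
read(): buf=[_ _ _ 36 _ _], head=3, tail=4, size=1
write(19): buf=[_ _ _ 36 19 _], head=3, tail=5, size=2
read(): buf=[_ _ _ _ 19 _], head=4, tail=5, size=1
read(): buf=[_ _ _ _ _ _], head=5, tail=5, size=0
write(95): buf=[_ _ _ _ _ 95], head=5, tail=0, size=1
read(): buf=[_ _ _ _ _ _], head=0, tail=0, size=0
write(31): buf=[31 _ _ _ _ _], head=0, tail=1, size=1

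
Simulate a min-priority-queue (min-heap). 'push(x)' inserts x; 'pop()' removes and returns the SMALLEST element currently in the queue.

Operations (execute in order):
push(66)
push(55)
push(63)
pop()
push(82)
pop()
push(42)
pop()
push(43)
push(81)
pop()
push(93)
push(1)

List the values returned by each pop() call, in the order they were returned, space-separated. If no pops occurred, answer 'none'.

Answer: 55 63 42 43

Derivation:
push(66): heap contents = [66]
push(55): heap contents = [55, 66]
push(63): heap contents = [55, 63, 66]
pop() → 55: heap contents = [63, 66]
push(82): heap contents = [63, 66, 82]
pop() → 63: heap contents = [66, 82]
push(42): heap contents = [42, 66, 82]
pop() → 42: heap contents = [66, 82]
push(43): heap contents = [43, 66, 82]
push(81): heap contents = [43, 66, 81, 82]
pop() → 43: heap contents = [66, 81, 82]
push(93): heap contents = [66, 81, 82, 93]
push(1): heap contents = [1, 66, 81, 82, 93]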